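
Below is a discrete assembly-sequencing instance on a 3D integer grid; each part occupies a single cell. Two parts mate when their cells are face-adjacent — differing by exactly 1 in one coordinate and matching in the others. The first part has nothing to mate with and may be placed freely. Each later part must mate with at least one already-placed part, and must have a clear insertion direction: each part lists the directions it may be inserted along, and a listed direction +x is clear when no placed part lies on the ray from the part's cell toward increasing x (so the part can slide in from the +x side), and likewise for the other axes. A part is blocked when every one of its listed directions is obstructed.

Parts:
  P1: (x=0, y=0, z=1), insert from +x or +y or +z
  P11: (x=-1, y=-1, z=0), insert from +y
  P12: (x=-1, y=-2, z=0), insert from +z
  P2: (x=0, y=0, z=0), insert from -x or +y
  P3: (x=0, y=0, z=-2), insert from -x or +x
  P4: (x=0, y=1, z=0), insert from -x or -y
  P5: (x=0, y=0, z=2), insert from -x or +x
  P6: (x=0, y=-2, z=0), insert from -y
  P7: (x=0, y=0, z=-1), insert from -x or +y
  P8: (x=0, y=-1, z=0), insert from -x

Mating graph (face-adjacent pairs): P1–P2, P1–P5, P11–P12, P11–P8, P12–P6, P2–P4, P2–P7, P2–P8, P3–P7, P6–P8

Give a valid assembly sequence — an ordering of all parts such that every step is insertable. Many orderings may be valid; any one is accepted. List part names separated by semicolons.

P4; P2; P1; P7; P3; P5; P8; P6; P12; P11

1. P4@(0, 1, 0) [-x clear] — {P4}
2. P2@(0, 0, 0) [-x clear] — {P2, P4}
3. P1@(0, 0, 1) [+x clear] — {P1, P2, P4}
4. P7@(0, 0, -1) [-x clear] — {P1, P2, P4, P7}
5. P3@(0, 0, -2) [-x clear] — {P1, P2, P3, P4, P7}
6. P5@(0, 0, 2) [-x clear] — {P1, P2, P3, P4, P5, P7}
7. P8@(0, -1, 0) [-x clear] — {P1, P2, P3, P4, P5, P7, P8}
8. P6@(0, -2, 0) [-y clear] — {P1, P2, P3, P4, P5, P6, P7, P8}
9. P12@(-1, -2, 0) [+z clear] — {P1, P12, P2, P3, P4, P5, P6, P7, P8}
10. P11@(-1, -1, 0) [+y clear] — {P1, P11, P12, P2, P3, P4, P5, P6, P7, P8}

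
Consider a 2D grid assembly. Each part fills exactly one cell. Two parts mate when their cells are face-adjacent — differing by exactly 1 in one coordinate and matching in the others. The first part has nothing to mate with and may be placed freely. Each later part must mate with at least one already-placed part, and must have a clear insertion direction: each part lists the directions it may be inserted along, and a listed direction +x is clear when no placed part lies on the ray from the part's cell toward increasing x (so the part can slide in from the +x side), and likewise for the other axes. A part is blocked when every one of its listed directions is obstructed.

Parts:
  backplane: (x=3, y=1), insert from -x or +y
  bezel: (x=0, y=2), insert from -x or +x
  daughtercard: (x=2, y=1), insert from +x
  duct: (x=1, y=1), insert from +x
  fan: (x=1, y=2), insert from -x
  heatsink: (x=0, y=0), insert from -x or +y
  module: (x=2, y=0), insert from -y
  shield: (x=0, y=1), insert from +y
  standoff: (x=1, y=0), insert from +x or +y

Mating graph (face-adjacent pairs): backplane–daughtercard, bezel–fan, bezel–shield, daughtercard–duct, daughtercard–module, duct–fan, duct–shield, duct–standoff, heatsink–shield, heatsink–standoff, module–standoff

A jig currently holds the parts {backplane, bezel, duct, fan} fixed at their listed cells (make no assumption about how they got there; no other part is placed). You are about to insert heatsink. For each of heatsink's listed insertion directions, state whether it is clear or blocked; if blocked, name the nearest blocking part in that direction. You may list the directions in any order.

-x: ray from heatsink(0, 0) has no placed part ⇒ clear
+y: nearest on ray is bezel@(0, 2) ⇒ blocked

+y: blocked by bezel; -x: clear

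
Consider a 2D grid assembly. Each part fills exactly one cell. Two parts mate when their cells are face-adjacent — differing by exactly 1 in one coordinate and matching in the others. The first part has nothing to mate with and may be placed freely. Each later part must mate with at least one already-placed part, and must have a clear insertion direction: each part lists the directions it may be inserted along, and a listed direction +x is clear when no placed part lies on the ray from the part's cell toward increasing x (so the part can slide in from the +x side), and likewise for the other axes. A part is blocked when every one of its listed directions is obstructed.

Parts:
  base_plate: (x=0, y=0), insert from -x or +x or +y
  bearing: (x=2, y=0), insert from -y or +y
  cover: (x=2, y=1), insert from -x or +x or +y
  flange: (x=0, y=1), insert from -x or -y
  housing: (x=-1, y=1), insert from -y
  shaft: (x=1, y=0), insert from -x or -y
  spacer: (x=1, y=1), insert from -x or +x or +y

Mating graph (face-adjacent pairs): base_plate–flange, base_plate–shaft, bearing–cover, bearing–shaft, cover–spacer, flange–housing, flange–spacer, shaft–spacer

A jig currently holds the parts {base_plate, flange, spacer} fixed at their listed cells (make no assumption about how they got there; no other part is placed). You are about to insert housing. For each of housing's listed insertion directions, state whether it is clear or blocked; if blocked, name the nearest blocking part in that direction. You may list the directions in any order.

-y: clear

-y: ray from housing(-1, 1) has no placed part ⇒ clear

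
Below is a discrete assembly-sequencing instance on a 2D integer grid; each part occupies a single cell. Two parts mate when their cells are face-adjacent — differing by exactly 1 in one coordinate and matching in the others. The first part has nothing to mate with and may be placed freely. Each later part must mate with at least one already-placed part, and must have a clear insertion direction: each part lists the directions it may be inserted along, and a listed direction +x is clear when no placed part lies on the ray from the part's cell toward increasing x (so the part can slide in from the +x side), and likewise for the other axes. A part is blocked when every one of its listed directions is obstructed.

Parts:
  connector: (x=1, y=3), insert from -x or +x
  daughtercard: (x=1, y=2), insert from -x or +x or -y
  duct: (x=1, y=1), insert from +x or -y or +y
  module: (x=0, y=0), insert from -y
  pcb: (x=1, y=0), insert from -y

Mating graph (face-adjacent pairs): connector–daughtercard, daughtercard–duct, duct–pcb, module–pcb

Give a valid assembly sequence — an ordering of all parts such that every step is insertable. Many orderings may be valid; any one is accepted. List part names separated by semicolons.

connector; daughtercard; duct; pcb; module

1. connector@(1, 3) [-x clear] — {connector}
2. daughtercard@(1, 2) [-x clear] — {connector, daughtercard}
3. duct@(1, 1) [+x clear] — {connector, daughtercard, duct}
4. pcb@(1, 0) [-y clear] — {connector, daughtercard, duct, pcb}
5. module@(0, 0) [-y clear] — {connector, daughtercard, duct, module, pcb}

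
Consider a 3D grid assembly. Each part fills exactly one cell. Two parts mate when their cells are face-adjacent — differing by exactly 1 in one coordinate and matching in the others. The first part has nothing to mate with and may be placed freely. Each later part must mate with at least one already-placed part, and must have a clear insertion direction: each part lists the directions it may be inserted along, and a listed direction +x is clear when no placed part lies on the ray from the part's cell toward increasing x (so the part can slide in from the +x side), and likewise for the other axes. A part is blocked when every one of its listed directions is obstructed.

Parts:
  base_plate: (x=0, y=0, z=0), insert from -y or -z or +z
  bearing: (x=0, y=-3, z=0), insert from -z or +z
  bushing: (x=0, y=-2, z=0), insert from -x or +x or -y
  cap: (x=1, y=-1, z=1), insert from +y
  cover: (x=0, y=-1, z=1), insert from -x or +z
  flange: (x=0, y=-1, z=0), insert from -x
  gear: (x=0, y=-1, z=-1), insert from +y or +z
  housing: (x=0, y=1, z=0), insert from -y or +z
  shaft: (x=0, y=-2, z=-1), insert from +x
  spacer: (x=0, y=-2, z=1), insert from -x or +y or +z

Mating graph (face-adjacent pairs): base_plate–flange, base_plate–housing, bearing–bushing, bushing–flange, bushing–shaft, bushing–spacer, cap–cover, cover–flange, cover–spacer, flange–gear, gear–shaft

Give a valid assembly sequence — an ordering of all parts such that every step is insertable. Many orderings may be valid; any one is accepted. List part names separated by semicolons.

1. bearing@(0, -3, 0) [-z clear] — {bearing}
2. bushing@(0, -2, 0) [-x clear] — {bearing, bushing}
3. spacer@(0, -2, 1) [-x clear] — {bearing, bushing, spacer}
4. cover@(0, -1, 1) [-x clear] — {bearing, bushing, cover, spacer}
5. cap@(1, -1, 1) [+y clear] — {bearing, bushing, cap, cover, spacer}
6. shaft@(0, -2, -1) [+x clear] — {bearing, bushing, cap, cover, shaft, spacer}
7. flange@(0, -1, 0) [-x clear] — {bearing, bushing, cap, cover, flange, shaft, spacer}
8. base_plate@(0, 0, 0) [-z clear] — {base_plate, bearing, bushing, cap, cover, flange, shaft, spacer}
9. housing@(0, 1, 0) [+z clear] — {base_plate, bearing, bushing, cap, cover, flange, housing, shaft, spacer}
10. gear@(0, -1, -1) [+y clear] — {base_plate, bearing, bushing, cap, cover, flange, gear, housing, shaft, spacer}

bearing; bushing; spacer; cover; cap; shaft; flange; base_plate; housing; gear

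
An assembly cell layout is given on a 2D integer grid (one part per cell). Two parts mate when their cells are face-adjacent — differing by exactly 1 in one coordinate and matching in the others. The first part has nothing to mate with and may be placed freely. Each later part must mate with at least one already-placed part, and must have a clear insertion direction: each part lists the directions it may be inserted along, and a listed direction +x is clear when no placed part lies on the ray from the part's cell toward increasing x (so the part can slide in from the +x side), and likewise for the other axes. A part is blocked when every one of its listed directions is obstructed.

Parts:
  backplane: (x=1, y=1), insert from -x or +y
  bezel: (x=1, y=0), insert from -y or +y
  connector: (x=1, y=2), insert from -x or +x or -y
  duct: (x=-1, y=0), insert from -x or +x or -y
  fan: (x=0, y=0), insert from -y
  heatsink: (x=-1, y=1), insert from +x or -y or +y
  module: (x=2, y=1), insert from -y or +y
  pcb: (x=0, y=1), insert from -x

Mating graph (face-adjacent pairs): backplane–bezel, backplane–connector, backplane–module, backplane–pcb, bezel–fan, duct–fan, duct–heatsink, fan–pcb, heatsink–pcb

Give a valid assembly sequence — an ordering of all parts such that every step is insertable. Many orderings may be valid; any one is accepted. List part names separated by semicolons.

1. fan@(0, 0) [-y clear] — {fan}
2. duct@(-1, 0) [-x clear] — {duct, fan}
3. bezel@(1, 0) [-y clear] — {bezel, duct, fan}
4. pcb@(0, 1) [-x clear] — {bezel, duct, fan, pcb}
5. heatsink@(-1, 1) [+y clear] — {bezel, duct, fan, heatsink, pcb}
6. backplane@(1, 1) [+y clear] — {backplane, bezel, duct, fan, heatsink, pcb}
7. module@(2, 1) [-y clear] — {backplane, bezel, duct, fan, heatsink, module, pcb}
8. connector@(1, 2) [-x clear] — {backplane, bezel, connector, duct, fan, heatsink, module, pcb}

fan; duct; bezel; pcb; heatsink; backplane; module; connector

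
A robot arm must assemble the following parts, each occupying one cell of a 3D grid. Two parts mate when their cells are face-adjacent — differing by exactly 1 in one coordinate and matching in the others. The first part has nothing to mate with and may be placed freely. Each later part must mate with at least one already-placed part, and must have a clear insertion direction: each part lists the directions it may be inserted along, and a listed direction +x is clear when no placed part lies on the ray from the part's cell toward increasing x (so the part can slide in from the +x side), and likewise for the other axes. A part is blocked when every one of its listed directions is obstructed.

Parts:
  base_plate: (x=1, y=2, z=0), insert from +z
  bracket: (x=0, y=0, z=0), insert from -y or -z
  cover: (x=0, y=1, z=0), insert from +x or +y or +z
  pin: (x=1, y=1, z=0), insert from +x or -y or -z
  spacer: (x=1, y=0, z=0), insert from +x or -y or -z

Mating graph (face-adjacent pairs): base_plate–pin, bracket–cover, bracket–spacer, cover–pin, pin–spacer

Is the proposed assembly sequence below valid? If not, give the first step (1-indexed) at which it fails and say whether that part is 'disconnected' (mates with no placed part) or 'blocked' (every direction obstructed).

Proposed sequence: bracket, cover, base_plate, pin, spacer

Invalid at step 3 (disconnected)

1. bracket@(0, 0, 0) [-y clear] — {bracket}
2. cover@(0, 1, 0) [+x clear] — {bracket, cover}
3. base_plate@(1, 2, 0) — no placed neighbour ⇒ disconnected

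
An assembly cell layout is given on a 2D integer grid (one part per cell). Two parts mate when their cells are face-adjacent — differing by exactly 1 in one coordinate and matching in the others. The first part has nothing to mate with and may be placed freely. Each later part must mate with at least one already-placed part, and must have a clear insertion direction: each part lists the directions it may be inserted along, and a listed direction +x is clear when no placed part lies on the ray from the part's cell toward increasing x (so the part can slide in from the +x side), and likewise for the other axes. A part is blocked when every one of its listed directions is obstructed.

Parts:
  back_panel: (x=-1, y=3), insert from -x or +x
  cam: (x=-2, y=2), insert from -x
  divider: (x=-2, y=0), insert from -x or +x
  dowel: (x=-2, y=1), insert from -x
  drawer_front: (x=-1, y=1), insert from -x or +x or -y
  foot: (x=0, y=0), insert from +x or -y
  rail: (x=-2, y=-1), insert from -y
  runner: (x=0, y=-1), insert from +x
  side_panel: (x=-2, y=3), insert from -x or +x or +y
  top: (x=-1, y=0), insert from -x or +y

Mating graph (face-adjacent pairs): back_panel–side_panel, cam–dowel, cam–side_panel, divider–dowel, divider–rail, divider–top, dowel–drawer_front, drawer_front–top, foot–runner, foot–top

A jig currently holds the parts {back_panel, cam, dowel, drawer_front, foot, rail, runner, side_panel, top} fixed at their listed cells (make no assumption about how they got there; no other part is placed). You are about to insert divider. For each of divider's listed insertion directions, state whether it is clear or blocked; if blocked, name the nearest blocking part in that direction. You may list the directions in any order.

-x: ray from divider(-2, 0) has no placed part ⇒ clear
+x: nearest on ray is top@(-1, 0) ⇒ blocked

+x: blocked by top; -x: clear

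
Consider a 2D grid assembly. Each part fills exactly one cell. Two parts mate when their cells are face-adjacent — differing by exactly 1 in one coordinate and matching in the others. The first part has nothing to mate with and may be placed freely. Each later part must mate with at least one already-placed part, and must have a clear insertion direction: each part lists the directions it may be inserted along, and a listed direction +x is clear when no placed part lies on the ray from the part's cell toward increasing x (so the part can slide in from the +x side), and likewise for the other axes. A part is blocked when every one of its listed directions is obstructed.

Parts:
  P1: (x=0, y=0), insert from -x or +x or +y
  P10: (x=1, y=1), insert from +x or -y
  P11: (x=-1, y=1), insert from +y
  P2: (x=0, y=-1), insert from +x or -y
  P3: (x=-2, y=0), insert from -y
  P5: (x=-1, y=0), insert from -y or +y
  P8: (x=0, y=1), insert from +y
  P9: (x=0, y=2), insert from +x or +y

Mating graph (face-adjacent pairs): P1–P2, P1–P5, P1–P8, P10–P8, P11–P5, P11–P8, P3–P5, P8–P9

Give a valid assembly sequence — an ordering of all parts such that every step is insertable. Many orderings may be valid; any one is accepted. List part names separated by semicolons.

1. P1@(0, 0) [-x clear] — {P1}
2. P5@(-1, 0) [-y clear] — {P1, P5}
3. P3@(-2, 0) [-y clear] — {P1, P3, P5}
4. P2@(0, -1) [+x clear] — {P1, P2, P3, P5}
5. P11@(-1, 1) [+y clear] — {P1, P11, P2, P3, P5}
6. P8@(0, 1) [+y clear] — {P1, P11, P2, P3, P5, P8}
7. P9@(0, 2) [+x clear] — {P1, P11, P2, P3, P5, P8, P9}
8. P10@(1, 1) [+x clear] — {P1, P10, P11, P2, P3, P5, P8, P9}

P1; P5; P3; P2; P11; P8; P9; P10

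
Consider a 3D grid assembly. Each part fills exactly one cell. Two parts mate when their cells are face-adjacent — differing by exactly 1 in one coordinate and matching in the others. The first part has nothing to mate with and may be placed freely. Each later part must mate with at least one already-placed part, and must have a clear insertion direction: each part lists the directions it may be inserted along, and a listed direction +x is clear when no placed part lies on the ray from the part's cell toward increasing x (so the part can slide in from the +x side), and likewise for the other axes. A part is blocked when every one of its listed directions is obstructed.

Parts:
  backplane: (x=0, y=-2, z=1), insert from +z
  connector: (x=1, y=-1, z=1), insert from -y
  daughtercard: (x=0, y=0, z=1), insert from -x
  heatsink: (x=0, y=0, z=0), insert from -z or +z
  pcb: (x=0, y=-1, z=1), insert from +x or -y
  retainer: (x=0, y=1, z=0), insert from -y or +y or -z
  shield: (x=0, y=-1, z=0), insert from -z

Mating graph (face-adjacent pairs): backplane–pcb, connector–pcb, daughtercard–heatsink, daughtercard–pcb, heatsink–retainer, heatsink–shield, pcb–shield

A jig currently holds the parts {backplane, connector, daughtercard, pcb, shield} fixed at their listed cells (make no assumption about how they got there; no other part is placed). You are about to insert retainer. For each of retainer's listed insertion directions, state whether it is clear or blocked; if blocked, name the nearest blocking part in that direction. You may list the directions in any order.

+y: clear; -y: blocked by shield; -z: clear

-y: nearest on ray is shield@(0, -1, 0) ⇒ blocked
+y: ray from retainer(0, 1, 0) has no placed part ⇒ clear
-z: ray from retainer(0, 1, 0) has no placed part ⇒ clear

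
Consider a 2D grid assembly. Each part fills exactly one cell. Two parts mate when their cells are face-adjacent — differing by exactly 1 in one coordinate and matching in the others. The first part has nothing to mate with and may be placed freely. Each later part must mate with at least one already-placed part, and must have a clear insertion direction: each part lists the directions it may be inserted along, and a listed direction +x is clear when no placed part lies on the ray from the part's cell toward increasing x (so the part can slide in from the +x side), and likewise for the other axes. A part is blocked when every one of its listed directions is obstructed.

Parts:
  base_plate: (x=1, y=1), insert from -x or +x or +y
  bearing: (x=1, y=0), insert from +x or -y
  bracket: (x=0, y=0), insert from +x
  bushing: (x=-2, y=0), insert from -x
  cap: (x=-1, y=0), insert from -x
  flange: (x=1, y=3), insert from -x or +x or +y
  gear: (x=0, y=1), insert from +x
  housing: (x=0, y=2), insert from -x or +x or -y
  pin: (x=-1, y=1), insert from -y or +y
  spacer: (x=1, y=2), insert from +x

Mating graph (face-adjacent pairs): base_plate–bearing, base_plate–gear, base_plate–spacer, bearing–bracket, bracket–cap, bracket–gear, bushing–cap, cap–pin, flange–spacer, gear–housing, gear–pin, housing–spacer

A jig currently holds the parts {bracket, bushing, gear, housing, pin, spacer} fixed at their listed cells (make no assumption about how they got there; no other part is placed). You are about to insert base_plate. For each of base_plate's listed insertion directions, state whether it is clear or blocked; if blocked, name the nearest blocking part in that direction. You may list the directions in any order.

+x: clear; +y: blocked by spacer; -x: blocked by gear

-x: nearest on ray is gear@(0, 1) ⇒ blocked
+x: ray from base_plate(1, 1) has no placed part ⇒ clear
+y: nearest on ray is spacer@(1, 2) ⇒ blocked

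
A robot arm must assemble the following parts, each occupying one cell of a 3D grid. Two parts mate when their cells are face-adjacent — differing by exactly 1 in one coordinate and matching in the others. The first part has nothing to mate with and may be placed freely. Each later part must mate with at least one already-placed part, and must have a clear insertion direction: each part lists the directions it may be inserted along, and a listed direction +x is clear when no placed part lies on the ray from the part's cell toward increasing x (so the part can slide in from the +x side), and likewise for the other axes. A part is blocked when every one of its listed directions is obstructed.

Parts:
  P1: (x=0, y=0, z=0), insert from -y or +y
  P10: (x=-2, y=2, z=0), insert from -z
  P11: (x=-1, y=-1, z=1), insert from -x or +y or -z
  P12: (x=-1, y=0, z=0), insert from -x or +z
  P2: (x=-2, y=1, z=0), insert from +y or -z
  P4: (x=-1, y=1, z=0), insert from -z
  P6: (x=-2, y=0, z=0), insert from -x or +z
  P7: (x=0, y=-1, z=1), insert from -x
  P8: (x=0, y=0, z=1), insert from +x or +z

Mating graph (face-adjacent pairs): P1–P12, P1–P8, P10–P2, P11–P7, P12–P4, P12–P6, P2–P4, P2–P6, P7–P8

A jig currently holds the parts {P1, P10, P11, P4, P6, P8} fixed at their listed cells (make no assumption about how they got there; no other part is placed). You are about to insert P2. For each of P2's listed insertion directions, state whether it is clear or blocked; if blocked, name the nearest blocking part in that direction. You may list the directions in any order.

+y: nearest on ray is P10@(-2, 2, 0) ⇒ blocked
-z: ray from P2(-2, 1, 0) has no placed part ⇒ clear

+y: blocked by P10; -z: clear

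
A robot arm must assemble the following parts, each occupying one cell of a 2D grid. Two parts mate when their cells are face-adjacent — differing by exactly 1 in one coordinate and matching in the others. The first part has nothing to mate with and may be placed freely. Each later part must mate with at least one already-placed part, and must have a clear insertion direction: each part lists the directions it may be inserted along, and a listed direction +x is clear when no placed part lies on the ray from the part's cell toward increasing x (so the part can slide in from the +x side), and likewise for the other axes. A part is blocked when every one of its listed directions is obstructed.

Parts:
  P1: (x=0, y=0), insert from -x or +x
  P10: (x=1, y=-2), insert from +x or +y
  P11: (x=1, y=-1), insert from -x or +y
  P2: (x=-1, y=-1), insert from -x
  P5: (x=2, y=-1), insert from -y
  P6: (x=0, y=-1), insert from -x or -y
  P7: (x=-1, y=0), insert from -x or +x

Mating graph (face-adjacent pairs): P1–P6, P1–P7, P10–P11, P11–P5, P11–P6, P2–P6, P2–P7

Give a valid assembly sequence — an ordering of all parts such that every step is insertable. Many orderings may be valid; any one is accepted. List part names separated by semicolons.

P2; P7; P1; P6; P11; P5; P10

1. P2@(-1, -1) [-x clear] — {P2}
2. P7@(-1, 0) [-x clear] — {P2, P7}
3. P1@(0, 0) [+x clear] — {P1, P2, P7}
4. P6@(0, -1) [-y clear] — {P1, P2, P6, P7}
5. P11@(1, -1) [+y clear] — {P1, P11, P2, P6, P7}
6. P5@(2, -1) [-y clear] — {P1, P11, P2, P5, P6, P7}
7. P10@(1, -2) [+x clear] — {P1, P10, P11, P2, P5, P6, P7}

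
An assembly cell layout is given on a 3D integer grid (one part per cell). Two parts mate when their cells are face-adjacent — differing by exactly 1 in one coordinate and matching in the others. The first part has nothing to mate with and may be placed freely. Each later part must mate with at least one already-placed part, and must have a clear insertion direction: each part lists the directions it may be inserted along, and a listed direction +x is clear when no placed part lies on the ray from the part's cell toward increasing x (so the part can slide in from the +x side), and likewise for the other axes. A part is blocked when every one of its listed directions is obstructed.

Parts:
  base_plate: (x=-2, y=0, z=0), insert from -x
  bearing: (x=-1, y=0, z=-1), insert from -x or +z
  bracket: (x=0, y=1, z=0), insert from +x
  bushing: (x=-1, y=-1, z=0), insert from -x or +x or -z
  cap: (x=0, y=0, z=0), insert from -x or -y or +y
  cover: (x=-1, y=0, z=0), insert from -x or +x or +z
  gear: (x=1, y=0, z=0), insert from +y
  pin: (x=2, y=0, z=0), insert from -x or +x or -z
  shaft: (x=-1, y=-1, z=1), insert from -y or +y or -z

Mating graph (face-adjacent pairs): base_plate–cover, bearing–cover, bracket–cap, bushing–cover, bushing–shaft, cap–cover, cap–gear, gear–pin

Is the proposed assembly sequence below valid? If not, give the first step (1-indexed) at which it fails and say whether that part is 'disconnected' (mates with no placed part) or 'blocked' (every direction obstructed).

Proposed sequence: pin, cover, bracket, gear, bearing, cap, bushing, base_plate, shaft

Invalid at step 2 (disconnected)

1. pin@(2, 0, 0) [-x clear] — {pin}
2. cover@(-1, 0, 0) — no placed neighbour ⇒ disconnected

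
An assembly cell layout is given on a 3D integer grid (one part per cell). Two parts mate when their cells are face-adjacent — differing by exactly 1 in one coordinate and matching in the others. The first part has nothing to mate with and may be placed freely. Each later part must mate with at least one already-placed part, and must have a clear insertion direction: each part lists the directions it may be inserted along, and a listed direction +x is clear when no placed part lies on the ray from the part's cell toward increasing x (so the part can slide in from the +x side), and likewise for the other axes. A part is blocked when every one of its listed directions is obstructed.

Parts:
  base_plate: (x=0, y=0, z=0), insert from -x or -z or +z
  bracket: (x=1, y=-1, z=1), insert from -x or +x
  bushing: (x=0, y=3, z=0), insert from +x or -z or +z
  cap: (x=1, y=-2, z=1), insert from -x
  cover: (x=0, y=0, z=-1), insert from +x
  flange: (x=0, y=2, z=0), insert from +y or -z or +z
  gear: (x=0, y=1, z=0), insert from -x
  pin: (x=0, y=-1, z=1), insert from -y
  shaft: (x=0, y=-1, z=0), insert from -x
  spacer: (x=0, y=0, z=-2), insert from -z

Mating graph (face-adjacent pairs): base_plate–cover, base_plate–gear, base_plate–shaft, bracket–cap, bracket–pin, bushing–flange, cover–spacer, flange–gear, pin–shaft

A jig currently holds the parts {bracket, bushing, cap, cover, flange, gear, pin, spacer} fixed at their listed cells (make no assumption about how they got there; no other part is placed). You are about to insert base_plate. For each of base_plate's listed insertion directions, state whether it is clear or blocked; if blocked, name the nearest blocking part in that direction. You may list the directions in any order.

+z: clear; -x: clear; -z: blocked by cover

-x: ray from base_plate(0, 0, 0) has no placed part ⇒ clear
-z: nearest on ray is cover@(0, 0, -1) ⇒ blocked
+z: ray from base_plate(0, 0, 0) has no placed part ⇒ clear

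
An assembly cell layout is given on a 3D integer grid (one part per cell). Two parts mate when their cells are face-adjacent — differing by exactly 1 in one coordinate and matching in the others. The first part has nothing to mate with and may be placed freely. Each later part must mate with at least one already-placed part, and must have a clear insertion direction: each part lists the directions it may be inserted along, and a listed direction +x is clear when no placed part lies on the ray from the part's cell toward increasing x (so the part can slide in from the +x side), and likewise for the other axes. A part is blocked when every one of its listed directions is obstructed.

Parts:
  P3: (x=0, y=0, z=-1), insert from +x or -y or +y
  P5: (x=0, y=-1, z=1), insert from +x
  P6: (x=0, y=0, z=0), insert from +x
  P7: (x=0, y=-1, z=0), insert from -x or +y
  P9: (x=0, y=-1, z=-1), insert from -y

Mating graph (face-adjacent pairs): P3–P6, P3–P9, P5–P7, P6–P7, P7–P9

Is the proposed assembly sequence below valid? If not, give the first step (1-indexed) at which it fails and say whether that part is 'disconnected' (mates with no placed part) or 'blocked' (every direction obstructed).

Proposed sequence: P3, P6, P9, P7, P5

Valid

1. P3@(0, 0, -1) [+x clear] — {P3}
2. P6@(0, 0, 0) [+x clear] — {P3, P6}
3. P9@(0, -1, -1) [-y clear] — {P3, P6, P9}
4. P7@(0, -1, 0) [-x clear] — {P3, P6, P7, P9}
5. P5@(0, -1, 1) [+x clear] — {P3, P5, P6, P7, P9}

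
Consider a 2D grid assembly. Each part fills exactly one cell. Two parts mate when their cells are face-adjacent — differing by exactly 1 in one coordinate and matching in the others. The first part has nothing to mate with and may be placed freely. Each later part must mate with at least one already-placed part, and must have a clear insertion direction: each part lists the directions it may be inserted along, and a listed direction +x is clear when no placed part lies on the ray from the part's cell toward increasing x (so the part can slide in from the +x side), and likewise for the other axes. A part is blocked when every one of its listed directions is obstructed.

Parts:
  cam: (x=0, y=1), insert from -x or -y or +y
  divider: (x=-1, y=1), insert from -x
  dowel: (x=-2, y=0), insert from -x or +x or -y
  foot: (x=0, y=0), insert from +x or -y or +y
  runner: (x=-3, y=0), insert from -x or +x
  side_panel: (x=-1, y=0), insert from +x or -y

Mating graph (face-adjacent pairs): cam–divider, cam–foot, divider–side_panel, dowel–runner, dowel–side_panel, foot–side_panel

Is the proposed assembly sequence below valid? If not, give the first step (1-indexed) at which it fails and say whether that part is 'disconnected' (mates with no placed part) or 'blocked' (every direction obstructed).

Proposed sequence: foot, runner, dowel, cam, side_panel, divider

1. foot@(0, 0) [+x clear] — {foot}
2. runner@(-3, 0) — no placed neighbour ⇒ disconnected

Invalid at step 2 (disconnected)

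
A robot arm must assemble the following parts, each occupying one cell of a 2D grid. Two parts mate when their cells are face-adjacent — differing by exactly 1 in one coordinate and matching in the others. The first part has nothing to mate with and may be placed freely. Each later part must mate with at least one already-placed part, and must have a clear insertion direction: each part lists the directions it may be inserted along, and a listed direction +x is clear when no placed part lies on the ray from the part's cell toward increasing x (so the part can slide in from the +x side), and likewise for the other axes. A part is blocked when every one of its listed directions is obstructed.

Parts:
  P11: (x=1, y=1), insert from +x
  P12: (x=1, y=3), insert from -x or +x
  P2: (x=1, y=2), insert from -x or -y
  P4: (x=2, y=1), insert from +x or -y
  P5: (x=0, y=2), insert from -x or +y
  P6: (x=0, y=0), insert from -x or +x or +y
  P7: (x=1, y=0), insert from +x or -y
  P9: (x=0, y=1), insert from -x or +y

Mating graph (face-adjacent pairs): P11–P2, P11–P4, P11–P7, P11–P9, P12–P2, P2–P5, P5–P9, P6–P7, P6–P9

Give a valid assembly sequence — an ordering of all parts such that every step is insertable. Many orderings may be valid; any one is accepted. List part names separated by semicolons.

P2; P12; P5; P11; P7; P6; P9; P4

1. P2@(1, 2) [-x clear] — {P2}
2. P12@(1, 3) [-x clear] — {P12, P2}
3. P5@(0, 2) [-x clear] — {P12, P2, P5}
4. P11@(1, 1) [+x clear] — {P11, P12, P2, P5}
5. P7@(1, 0) [+x clear] — {P11, P12, P2, P5, P7}
6. P6@(0, 0) [-x clear] — {P11, P12, P2, P5, P6, P7}
7. P9@(0, 1) [-x clear] — {P11, P12, P2, P5, P6, P7, P9}
8. P4@(2, 1) [+x clear] — {P11, P12, P2, P4, P5, P6, P7, P9}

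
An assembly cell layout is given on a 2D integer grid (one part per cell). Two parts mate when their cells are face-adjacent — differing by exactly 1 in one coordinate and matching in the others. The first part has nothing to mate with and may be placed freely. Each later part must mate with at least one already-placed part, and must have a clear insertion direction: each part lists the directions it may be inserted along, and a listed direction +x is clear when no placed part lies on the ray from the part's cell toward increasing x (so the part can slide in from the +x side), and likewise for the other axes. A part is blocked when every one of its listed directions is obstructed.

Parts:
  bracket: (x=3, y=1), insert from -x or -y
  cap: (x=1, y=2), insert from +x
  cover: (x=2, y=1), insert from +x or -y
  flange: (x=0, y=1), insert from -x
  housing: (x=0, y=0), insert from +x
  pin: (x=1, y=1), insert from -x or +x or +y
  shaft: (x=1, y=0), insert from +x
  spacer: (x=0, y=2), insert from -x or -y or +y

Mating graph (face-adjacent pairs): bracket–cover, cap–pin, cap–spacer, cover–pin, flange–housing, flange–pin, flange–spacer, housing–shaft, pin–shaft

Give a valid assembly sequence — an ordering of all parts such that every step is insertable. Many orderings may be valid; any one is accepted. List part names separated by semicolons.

cap; pin; flange; housing; spacer; cover; bracket; shaft

1. cap@(1, 2) [+x clear] — {cap}
2. pin@(1, 1) [-x clear] — {cap, pin}
3. flange@(0, 1) [-x clear] — {cap, flange, pin}
4. housing@(0, 0) [+x clear] — {cap, flange, housing, pin}
5. spacer@(0, 2) [-x clear] — {cap, flange, housing, pin, spacer}
6. cover@(2, 1) [+x clear] — {cap, cover, flange, housing, pin, spacer}
7. bracket@(3, 1) [-y clear] — {bracket, cap, cover, flange, housing, pin, spacer}
8. shaft@(1, 0) [+x clear] — {bracket, cap, cover, flange, housing, pin, shaft, spacer}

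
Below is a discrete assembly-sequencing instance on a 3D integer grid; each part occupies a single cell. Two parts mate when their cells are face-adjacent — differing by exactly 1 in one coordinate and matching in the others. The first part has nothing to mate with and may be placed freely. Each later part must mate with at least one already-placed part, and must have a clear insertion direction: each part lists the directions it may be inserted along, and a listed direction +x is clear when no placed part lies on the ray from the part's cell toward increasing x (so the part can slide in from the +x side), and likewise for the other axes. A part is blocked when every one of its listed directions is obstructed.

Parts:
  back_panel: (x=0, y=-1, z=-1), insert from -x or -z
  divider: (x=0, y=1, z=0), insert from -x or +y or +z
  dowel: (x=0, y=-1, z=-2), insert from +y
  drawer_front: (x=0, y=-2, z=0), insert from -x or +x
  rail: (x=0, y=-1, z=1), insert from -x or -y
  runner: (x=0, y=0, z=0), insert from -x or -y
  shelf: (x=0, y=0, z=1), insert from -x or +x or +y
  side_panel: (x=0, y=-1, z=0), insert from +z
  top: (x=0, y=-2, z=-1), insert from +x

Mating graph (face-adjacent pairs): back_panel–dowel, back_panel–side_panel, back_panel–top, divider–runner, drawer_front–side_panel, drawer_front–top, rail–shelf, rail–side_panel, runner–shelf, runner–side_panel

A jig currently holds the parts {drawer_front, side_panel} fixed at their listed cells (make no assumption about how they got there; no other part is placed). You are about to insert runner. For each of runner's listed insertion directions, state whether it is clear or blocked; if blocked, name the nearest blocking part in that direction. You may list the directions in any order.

-x: ray from runner(0, 0, 0) has no placed part ⇒ clear
-y: nearest on ray is side_panel@(0, -1, 0) ⇒ blocked

-x: clear; -y: blocked by side_panel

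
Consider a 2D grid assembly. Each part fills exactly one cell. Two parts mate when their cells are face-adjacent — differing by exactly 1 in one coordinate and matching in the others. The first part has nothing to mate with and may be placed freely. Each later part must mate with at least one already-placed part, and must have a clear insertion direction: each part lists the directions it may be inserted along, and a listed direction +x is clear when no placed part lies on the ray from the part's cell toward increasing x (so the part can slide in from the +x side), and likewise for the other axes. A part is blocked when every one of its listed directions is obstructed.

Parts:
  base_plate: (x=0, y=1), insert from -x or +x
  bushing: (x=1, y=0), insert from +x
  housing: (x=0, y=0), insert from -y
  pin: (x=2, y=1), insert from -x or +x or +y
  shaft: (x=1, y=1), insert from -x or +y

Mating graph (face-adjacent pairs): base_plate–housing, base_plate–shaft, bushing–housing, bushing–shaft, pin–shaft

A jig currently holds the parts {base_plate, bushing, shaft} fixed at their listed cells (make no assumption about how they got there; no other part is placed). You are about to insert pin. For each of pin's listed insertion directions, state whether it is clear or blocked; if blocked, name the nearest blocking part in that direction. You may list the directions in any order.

-x: nearest on ray is shaft@(1, 1) ⇒ blocked
+x: ray from pin(2, 1) has no placed part ⇒ clear
+y: ray from pin(2, 1) has no placed part ⇒ clear

+x: clear; +y: clear; -x: blocked by shaft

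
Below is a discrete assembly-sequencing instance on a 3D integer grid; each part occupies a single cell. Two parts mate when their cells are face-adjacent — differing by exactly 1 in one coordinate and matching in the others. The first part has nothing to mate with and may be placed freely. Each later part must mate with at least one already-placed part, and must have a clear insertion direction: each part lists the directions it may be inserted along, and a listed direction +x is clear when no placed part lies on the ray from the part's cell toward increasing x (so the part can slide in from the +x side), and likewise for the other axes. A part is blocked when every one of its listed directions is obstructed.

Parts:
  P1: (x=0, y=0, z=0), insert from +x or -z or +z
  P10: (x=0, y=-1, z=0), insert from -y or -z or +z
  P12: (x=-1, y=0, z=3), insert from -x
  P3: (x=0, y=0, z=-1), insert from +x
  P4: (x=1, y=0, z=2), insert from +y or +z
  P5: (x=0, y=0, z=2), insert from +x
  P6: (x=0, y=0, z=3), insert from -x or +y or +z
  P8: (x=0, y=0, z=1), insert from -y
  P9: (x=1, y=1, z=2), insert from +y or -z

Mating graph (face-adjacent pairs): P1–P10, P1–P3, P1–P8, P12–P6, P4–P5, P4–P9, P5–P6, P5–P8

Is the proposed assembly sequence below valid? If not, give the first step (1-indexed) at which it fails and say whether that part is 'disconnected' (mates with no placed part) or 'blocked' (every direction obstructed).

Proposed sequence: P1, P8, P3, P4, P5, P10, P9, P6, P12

1. P1@(0, 0, 0) [+x clear] — {P1}
2. P8@(0, 0, 1) [-y clear] — {P1, P8}
3. P3@(0, 0, -1) [+x clear] — {P1, P3, P8}
4. P4@(1, 0, 2) — no placed neighbour ⇒ disconnected

Invalid at step 4 (disconnected)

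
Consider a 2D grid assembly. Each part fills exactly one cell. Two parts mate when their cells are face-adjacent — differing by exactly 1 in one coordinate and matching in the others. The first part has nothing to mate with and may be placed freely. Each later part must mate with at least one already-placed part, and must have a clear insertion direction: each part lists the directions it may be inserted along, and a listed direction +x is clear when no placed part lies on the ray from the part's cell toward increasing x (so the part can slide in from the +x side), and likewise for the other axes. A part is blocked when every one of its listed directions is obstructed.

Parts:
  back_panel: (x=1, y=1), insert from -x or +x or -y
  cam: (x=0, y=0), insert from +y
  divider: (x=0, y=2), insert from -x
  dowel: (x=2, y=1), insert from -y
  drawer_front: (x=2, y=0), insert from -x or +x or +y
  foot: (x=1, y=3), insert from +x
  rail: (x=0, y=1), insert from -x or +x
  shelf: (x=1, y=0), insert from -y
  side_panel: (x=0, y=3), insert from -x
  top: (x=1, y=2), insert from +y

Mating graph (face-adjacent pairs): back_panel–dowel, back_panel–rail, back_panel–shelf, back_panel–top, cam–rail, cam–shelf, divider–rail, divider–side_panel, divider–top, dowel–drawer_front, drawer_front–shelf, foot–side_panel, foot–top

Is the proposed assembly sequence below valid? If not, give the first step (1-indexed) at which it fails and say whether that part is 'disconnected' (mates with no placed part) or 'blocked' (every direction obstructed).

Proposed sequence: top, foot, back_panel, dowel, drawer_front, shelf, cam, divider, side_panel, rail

Valid

1. top@(1, 2) [+y clear] — {top}
2. foot@(1, 3) [+x clear] — {foot, top}
3. back_panel@(1, 1) [-x clear] — {back_panel, foot, top}
4. dowel@(2, 1) [-y clear] — {back_panel, dowel, foot, top}
5. drawer_front@(2, 0) [-x clear] — {back_panel, dowel, drawer_front, foot, top}
6. shelf@(1, 0) [-y clear] — {back_panel, dowel, drawer_front, foot, shelf, top}
7. cam@(0, 0) [+y clear] — {back_panel, cam, dowel, drawer_front, foot, shelf, top}
8. divider@(0, 2) [-x clear] — {back_panel, cam, divider, dowel, drawer_front, foot, shelf, top}
9. side_panel@(0, 3) [-x clear] — {back_panel, cam, divider, dowel, drawer_front, foot, shelf, side_panel, top}
10. rail@(0, 1) [-x clear] — {back_panel, cam, divider, dowel, drawer_front, foot, rail, shelf, side_panel, top}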